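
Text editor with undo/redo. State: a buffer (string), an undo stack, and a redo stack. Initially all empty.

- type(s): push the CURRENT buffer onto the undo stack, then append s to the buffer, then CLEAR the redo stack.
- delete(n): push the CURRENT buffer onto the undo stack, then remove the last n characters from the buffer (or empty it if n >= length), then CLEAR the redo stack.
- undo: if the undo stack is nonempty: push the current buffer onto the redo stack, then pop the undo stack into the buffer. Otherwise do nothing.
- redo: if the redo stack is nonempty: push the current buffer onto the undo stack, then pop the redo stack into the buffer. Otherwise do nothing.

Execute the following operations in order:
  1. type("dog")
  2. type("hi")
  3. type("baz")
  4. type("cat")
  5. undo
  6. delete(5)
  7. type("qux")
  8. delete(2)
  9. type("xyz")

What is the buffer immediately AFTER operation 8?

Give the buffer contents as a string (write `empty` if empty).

Answer: dogq

Derivation:
After op 1 (type): buf='dog' undo_depth=1 redo_depth=0
After op 2 (type): buf='doghi' undo_depth=2 redo_depth=0
After op 3 (type): buf='doghibaz' undo_depth=3 redo_depth=0
After op 4 (type): buf='doghibazcat' undo_depth=4 redo_depth=0
After op 5 (undo): buf='doghibaz' undo_depth=3 redo_depth=1
After op 6 (delete): buf='dog' undo_depth=4 redo_depth=0
After op 7 (type): buf='dogqux' undo_depth=5 redo_depth=0
After op 8 (delete): buf='dogq' undo_depth=6 redo_depth=0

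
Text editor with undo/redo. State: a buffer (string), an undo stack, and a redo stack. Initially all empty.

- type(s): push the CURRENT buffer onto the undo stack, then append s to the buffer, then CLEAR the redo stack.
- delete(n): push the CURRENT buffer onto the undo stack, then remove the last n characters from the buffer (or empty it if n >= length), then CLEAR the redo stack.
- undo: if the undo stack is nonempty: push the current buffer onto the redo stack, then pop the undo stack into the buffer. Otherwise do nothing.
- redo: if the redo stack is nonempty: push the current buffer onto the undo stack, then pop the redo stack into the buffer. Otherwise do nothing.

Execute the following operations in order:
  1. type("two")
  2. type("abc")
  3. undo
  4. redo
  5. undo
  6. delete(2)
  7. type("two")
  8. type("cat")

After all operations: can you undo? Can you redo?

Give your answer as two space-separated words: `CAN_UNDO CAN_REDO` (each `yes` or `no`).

After op 1 (type): buf='two' undo_depth=1 redo_depth=0
After op 2 (type): buf='twoabc' undo_depth=2 redo_depth=0
After op 3 (undo): buf='two' undo_depth=1 redo_depth=1
After op 4 (redo): buf='twoabc' undo_depth=2 redo_depth=0
After op 5 (undo): buf='two' undo_depth=1 redo_depth=1
After op 6 (delete): buf='t' undo_depth=2 redo_depth=0
After op 7 (type): buf='ttwo' undo_depth=3 redo_depth=0
After op 8 (type): buf='ttwocat' undo_depth=4 redo_depth=0

Answer: yes no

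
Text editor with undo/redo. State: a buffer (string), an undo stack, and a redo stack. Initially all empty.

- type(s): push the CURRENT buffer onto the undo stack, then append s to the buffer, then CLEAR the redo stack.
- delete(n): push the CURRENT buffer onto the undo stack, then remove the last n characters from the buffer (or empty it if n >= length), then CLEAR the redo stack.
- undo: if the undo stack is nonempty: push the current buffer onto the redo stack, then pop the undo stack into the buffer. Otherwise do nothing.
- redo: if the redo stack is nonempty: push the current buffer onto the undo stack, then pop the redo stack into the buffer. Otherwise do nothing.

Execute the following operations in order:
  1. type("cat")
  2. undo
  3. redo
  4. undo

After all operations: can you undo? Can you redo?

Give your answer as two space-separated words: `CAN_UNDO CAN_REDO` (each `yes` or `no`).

After op 1 (type): buf='cat' undo_depth=1 redo_depth=0
After op 2 (undo): buf='(empty)' undo_depth=0 redo_depth=1
After op 3 (redo): buf='cat' undo_depth=1 redo_depth=0
After op 4 (undo): buf='(empty)' undo_depth=0 redo_depth=1

Answer: no yes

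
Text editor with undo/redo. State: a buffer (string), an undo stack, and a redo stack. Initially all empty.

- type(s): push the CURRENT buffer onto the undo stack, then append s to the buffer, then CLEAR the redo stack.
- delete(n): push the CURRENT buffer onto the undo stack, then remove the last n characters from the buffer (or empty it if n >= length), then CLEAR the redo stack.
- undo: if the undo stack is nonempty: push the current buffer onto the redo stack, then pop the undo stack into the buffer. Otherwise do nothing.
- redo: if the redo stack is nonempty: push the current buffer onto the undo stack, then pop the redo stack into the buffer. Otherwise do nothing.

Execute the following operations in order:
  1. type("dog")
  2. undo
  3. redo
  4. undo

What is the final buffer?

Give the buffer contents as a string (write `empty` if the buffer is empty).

After op 1 (type): buf='dog' undo_depth=1 redo_depth=0
After op 2 (undo): buf='(empty)' undo_depth=0 redo_depth=1
After op 3 (redo): buf='dog' undo_depth=1 redo_depth=0
After op 4 (undo): buf='(empty)' undo_depth=0 redo_depth=1

Answer: empty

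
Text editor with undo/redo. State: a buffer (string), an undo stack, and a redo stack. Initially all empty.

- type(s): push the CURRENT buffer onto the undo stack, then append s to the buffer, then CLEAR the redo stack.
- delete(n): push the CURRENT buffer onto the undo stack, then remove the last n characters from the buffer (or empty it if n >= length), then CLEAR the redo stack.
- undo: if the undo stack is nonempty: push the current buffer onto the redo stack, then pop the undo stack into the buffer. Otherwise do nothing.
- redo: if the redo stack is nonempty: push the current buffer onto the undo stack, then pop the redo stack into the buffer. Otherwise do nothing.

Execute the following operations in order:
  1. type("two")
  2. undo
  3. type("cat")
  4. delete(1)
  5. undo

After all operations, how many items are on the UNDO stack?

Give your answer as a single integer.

After op 1 (type): buf='two' undo_depth=1 redo_depth=0
After op 2 (undo): buf='(empty)' undo_depth=0 redo_depth=1
After op 3 (type): buf='cat' undo_depth=1 redo_depth=0
After op 4 (delete): buf='ca' undo_depth=2 redo_depth=0
After op 5 (undo): buf='cat' undo_depth=1 redo_depth=1

Answer: 1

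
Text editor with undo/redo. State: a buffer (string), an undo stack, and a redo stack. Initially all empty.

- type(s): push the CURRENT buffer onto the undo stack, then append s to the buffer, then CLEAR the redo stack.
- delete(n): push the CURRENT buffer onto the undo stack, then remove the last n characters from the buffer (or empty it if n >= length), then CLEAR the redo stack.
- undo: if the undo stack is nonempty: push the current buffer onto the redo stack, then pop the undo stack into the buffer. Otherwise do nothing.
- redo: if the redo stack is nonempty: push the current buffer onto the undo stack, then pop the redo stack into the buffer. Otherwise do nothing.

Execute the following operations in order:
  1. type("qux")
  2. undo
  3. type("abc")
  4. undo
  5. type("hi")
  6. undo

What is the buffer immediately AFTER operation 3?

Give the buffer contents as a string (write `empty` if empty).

After op 1 (type): buf='qux' undo_depth=1 redo_depth=0
After op 2 (undo): buf='(empty)' undo_depth=0 redo_depth=1
After op 3 (type): buf='abc' undo_depth=1 redo_depth=0

Answer: abc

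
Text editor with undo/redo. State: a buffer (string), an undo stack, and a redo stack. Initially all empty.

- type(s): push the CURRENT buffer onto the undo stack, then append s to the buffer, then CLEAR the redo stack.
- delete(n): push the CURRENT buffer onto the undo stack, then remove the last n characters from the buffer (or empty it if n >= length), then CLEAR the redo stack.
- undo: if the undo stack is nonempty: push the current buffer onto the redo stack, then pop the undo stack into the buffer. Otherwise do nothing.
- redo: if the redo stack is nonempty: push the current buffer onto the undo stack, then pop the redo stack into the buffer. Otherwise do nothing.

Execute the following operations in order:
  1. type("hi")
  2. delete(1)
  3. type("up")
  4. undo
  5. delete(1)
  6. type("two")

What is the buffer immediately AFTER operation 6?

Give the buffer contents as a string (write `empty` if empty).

Answer: two

Derivation:
After op 1 (type): buf='hi' undo_depth=1 redo_depth=0
After op 2 (delete): buf='h' undo_depth=2 redo_depth=0
After op 3 (type): buf='hup' undo_depth=3 redo_depth=0
After op 4 (undo): buf='h' undo_depth=2 redo_depth=1
After op 5 (delete): buf='(empty)' undo_depth=3 redo_depth=0
After op 6 (type): buf='two' undo_depth=4 redo_depth=0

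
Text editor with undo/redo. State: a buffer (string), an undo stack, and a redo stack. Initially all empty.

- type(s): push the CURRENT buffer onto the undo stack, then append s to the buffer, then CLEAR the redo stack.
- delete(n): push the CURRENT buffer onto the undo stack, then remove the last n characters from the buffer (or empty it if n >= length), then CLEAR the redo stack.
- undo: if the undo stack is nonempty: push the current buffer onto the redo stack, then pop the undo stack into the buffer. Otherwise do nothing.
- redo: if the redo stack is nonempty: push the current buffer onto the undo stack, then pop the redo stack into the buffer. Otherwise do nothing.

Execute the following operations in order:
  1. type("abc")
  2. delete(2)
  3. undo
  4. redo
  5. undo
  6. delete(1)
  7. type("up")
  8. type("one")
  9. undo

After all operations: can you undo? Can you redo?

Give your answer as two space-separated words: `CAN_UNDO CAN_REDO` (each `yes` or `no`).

After op 1 (type): buf='abc' undo_depth=1 redo_depth=0
After op 2 (delete): buf='a' undo_depth=2 redo_depth=0
After op 3 (undo): buf='abc' undo_depth=1 redo_depth=1
After op 4 (redo): buf='a' undo_depth=2 redo_depth=0
After op 5 (undo): buf='abc' undo_depth=1 redo_depth=1
After op 6 (delete): buf='ab' undo_depth=2 redo_depth=0
After op 7 (type): buf='abup' undo_depth=3 redo_depth=0
After op 8 (type): buf='abupone' undo_depth=4 redo_depth=0
After op 9 (undo): buf='abup' undo_depth=3 redo_depth=1

Answer: yes yes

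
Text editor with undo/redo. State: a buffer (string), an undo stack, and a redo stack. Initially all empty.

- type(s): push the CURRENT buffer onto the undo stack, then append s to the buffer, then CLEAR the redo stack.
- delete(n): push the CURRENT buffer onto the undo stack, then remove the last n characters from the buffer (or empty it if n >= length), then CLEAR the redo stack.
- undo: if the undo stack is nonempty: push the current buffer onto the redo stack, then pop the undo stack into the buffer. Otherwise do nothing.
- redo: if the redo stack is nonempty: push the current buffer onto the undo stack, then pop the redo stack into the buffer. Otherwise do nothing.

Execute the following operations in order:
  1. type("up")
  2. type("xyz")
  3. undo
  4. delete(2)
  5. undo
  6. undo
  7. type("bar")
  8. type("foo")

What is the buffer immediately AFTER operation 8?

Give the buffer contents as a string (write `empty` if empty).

After op 1 (type): buf='up' undo_depth=1 redo_depth=0
After op 2 (type): buf='upxyz' undo_depth=2 redo_depth=0
After op 3 (undo): buf='up' undo_depth=1 redo_depth=1
After op 4 (delete): buf='(empty)' undo_depth=2 redo_depth=0
After op 5 (undo): buf='up' undo_depth=1 redo_depth=1
After op 6 (undo): buf='(empty)' undo_depth=0 redo_depth=2
After op 7 (type): buf='bar' undo_depth=1 redo_depth=0
After op 8 (type): buf='barfoo' undo_depth=2 redo_depth=0

Answer: barfoo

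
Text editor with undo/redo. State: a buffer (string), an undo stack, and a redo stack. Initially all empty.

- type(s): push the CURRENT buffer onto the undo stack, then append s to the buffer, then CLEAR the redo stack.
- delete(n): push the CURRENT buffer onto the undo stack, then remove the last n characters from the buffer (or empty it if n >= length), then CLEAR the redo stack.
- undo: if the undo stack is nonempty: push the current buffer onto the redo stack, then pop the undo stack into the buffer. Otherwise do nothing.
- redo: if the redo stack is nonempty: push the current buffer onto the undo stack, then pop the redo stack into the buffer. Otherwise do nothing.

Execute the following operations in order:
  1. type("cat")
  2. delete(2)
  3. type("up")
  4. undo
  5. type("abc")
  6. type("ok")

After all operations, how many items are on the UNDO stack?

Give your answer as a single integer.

Answer: 4

Derivation:
After op 1 (type): buf='cat' undo_depth=1 redo_depth=0
After op 2 (delete): buf='c' undo_depth=2 redo_depth=0
After op 3 (type): buf='cup' undo_depth=3 redo_depth=0
After op 4 (undo): buf='c' undo_depth=2 redo_depth=1
After op 5 (type): buf='cabc' undo_depth=3 redo_depth=0
After op 6 (type): buf='cabcok' undo_depth=4 redo_depth=0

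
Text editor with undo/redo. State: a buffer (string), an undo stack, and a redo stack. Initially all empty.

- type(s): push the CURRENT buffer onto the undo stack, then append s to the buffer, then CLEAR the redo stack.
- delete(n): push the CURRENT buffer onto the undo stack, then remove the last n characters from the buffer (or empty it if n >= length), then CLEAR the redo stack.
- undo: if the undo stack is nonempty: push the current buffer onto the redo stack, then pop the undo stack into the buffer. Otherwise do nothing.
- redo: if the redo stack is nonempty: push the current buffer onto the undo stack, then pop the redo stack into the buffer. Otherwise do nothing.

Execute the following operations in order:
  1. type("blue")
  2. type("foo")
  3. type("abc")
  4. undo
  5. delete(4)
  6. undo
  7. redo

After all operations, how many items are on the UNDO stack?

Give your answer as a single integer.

Answer: 3

Derivation:
After op 1 (type): buf='blue' undo_depth=1 redo_depth=0
After op 2 (type): buf='bluefoo' undo_depth=2 redo_depth=0
After op 3 (type): buf='bluefooabc' undo_depth=3 redo_depth=0
After op 4 (undo): buf='bluefoo' undo_depth=2 redo_depth=1
After op 5 (delete): buf='blu' undo_depth=3 redo_depth=0
After op 6 (undo): buf='bluefoo' undo_depth=2 redo_depth=1
After op 7 (redo): buf='blu' undo_depth=3 redo_depth=0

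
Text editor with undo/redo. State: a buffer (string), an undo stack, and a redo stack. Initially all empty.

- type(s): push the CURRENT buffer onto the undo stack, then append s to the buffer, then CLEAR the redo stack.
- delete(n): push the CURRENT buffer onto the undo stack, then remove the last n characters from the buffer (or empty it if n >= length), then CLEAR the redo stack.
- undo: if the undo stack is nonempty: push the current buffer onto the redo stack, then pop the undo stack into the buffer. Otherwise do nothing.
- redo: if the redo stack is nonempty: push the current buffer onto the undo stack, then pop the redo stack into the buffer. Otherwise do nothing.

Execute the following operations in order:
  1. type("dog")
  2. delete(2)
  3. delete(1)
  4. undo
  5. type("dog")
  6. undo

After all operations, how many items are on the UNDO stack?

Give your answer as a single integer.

After op 1 (type): buf='dog' undo_depth=1 redo_depth=0
After op 2 (delete): buf='d' undo_depth=2 redo_depth=0
After op 3 (delete): buf='(empty)' undo_depth=3 redo_depth=0
After op 4 (undo): buf='d' undo_depth=2 redo_depth=1
After op 5 (type): buf='ddog' undo_depth=3 redo_depth=0
After op 6 (undo): buf='d' undo_depth=2 redo_depth=1

Answer: 2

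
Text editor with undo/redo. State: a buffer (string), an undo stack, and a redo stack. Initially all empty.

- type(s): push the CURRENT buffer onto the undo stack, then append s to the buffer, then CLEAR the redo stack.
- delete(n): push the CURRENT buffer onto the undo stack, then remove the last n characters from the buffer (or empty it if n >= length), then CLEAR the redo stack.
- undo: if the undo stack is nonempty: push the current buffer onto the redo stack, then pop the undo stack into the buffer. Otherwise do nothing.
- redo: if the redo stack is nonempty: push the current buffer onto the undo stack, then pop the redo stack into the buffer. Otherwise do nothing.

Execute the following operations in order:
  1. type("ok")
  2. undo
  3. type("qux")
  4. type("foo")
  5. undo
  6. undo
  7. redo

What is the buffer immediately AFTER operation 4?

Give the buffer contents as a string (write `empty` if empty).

After op 1 (type): buf='ok' undo_depth=1 redo_depth=0
After op 2 (undo): buf='(empty)' undo_depth=0 redo_depth=1
After op 3 (type): buf='qux' undo_depth=1 redo_depth=0
After op 4 (type): buf='quxfoo' undo_depth=2 redo_depth=0

Answer: quxfoo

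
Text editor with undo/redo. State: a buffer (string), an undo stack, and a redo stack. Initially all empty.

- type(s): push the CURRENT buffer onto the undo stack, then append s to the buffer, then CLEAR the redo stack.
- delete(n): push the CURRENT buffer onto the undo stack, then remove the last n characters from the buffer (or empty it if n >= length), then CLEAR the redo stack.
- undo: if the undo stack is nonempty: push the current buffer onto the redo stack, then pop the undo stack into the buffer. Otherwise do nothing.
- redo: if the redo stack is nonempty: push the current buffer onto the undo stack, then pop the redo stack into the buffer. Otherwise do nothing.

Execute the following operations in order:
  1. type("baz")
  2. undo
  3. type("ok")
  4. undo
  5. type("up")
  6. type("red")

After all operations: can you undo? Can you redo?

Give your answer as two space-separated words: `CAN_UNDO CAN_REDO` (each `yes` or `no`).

After op 1 (type): buf='baz' undo_depth=1 redo_depth=0
After op 2 (undo): buf='(empty)' undo_depth=0 redo_depth=1
After op 3 (type): buf='ok' undo_depth=1 redo_depth=0
After op 4 (undo): buf='(empty)' undo_depth=0 redo_depth=1
After op 5 (type): buf='up' undo_depth=1 redo_depth=0
After op 6 (type): buf='upred' undo_depth=2 redo_depth=0

Answer: yes no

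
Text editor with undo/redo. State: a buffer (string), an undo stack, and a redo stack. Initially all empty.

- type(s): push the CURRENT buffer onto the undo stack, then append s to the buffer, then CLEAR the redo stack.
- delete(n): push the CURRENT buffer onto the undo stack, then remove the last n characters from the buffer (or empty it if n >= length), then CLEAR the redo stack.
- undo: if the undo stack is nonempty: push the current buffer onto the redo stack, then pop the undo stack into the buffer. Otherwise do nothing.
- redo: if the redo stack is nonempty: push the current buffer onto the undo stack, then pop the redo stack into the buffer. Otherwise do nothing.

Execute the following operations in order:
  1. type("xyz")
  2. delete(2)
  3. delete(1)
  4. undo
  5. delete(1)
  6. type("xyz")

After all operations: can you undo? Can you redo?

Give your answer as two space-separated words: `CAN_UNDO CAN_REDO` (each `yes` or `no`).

Answer: yes no

Derivation:
After op 1 (type): buf='xyz' undo_depth=1 redo_depth=0
After op 2 (delete): buf='x' undo_depth=2 redo_depth=0
After op 3 (delete): buf='(empty)' undo_depth=3 redo_depth=0
After op 4 (undo): buf='x' undo_depth=2 redo_depth=1
After op 5 (delete): buf='(empty)' undo_depth=3 redo_depth=0
After op 6 (type): buf='xyz' undo_depth=4 redo_depth=0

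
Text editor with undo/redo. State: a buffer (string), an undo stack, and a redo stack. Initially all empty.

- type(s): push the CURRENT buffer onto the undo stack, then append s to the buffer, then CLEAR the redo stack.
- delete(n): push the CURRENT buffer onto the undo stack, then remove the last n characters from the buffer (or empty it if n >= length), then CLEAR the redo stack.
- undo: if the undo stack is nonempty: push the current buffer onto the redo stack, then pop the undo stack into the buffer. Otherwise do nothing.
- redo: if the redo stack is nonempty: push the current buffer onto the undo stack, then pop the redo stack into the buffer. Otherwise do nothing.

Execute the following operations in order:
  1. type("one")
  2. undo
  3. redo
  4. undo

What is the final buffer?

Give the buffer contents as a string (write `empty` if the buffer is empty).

Answer: empty

Derivation:
After op 1 (type): buf='one' undo_depth=1 redo_depth=0
After op 2 (undo): buf='(empty)' undo_depth=0 redo_depth=1
After op 3 (redo): buf='one' undo_depth=1 redo_depth=0
After op 4 (undo): buf='(empty)' undo_depth=0 redo_depth=1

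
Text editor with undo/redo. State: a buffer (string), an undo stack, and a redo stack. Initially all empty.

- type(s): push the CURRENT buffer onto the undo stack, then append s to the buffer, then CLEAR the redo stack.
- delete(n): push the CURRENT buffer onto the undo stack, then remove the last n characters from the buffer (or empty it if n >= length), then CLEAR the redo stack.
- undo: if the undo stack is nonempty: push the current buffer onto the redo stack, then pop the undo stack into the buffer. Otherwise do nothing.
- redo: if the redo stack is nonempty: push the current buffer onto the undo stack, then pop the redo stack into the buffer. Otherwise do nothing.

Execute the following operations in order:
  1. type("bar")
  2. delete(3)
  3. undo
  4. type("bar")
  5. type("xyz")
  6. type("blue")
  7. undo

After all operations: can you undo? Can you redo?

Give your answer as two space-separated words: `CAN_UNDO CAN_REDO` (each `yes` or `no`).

After op 1 (type): buf='bar' undo_depth=1 redo_depth=0
After op 2 (delete): buf='(empty)' undo_depth=2 redo_depth=0
After op 3 (undo): buf='bar' undo_depth=1 redo_depth=1
After op 4 (type): buf='barbar' undo_depth=2 redo_depth=0
After op 5 (type): buf='barbarxyz' undo_depth=3 redo_depth=0
After op 6 (type): buf='barbarxyzblue' undo_depth=4 redo_depth=0
After op 7 (undo): buf='barbarxyz' undo_depth=3 redo_depth=1

Answer: yes yes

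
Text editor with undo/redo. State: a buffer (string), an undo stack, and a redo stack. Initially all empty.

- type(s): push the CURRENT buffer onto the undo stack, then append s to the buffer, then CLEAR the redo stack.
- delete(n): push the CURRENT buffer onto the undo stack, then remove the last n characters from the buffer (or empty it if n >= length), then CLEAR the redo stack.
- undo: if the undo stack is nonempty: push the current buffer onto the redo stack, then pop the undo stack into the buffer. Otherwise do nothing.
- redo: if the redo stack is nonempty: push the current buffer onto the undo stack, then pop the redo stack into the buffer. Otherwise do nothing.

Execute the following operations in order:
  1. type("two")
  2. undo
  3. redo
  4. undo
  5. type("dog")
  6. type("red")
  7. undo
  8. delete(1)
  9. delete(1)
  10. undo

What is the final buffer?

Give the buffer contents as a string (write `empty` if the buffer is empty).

Answer: do

Derivation:
After op 1 (type): buf='two' undo_depth=1 redo_depth=0
After op 2 (undo): buf='(empty)' undo_depth=0 redo_depth=1
After op 3 (redo): buf='two' undo_depth=1 redo_depth=0
After op 4 (undo): buf='(empty)' undo_depth=0 redo_depth=1
After op 5 (type): buf='dog' undo_depth=1 redo_depth=0
After op 6 (type): buf='dogred' undo_depth=2 redo_depth=0
After op 7 (undo): buf='dog' undo_depth=1 redo_depth=1
After op 8 (delete): buf='do' undo_depth=2 redo_depth=0
After op 9 (delete): buf='d' undo_depth=3 redo_depth=0
After op 10 (undo): buf='do' undo_depth=2 redo_depth=1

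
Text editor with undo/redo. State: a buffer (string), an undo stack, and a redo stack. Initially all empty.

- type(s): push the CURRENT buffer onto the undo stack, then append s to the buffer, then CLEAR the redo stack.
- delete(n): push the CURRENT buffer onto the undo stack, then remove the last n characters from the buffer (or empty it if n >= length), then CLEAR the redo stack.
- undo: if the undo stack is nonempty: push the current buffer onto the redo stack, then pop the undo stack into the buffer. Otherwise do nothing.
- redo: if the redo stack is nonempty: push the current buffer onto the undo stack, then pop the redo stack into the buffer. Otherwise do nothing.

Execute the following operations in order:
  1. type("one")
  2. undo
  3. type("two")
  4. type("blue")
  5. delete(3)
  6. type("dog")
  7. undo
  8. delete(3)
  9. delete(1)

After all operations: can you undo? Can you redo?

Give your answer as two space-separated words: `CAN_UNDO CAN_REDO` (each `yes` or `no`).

Answer: yes no

Derivation:
After op 1 (type): buf='one' undo_depth=1 redo_depth=0
After op 2 (undo): buf='(empty)' undo_depth=0 redo_depth=1
After op 3 (type): buf='two' undo_depth=1 redo_depth=0
After op 4 (type): buf='twoblue' undo_depth=2 redo_depth=0
After op 5 (delete): buf='twob' undo_depth=3 redo_depth=0
After op 6 (type): buf='twobdog' undo_depth=4 redo_depth=0
After op 7 (undo): buf='twob' undo_depth=3 redo_depth=1
After op 8 (delete): buf='t' undo_depth=4 redo_depth=0
After op 9 (delete): buf='(empty)' undo_depth=5 redo_depth=0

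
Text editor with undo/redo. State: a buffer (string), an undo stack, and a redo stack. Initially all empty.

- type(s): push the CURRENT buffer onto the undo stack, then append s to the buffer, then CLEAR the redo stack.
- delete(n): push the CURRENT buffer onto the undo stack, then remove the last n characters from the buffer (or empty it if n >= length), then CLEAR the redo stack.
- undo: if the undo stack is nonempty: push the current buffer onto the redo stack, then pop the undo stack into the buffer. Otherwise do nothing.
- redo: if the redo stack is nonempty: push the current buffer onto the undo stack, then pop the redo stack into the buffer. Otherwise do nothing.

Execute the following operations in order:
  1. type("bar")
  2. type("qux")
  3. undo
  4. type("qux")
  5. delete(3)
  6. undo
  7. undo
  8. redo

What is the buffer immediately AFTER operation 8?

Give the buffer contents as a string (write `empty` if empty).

After op 1 (type): buf='bar' undo_depth=1 redo_depth=0
After op 2 (type): buf='barqux' undo_depth=2 redo_depth=0
After op 3 (undo): buf='bar' undo_depth=1 redo_depth=1
After op 4 (type): buf='barqux' undo_depth=2 redo_depth=0
After op 5 (delete): buf='bar' undo_depth=3 redo_depth=0
After op 6 (undo): buf='barqux' undo_depth=2 redo_depth=1
After op 7 (undo): buf='bar' undo_depth=1 redo_depth=2
After op 8 (redo): buf='barqux' undo_depth=2 redo_depth=1

Answer: barqux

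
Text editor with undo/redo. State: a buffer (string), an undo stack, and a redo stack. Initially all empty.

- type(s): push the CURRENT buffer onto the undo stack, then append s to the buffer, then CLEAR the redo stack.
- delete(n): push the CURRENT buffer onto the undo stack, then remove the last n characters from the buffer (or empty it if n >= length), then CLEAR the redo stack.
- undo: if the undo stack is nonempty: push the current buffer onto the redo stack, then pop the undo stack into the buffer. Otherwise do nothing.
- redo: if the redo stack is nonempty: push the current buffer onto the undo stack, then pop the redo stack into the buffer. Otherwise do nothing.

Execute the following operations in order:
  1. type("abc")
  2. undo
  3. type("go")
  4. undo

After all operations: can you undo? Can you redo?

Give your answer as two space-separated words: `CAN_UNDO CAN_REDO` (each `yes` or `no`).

After op 1 (type): buf='abc' undo_depth=1 redo_depth=0
After op 2 (undo): buf='(empty)' undo_depth=0 redo_depth=1
After op 3 (type): buf='go' undo_depth=1 redo_depth=0
After op 4 (undo): buf='(empty)' undo_depth=0 redo_depth=1

Answer: no yes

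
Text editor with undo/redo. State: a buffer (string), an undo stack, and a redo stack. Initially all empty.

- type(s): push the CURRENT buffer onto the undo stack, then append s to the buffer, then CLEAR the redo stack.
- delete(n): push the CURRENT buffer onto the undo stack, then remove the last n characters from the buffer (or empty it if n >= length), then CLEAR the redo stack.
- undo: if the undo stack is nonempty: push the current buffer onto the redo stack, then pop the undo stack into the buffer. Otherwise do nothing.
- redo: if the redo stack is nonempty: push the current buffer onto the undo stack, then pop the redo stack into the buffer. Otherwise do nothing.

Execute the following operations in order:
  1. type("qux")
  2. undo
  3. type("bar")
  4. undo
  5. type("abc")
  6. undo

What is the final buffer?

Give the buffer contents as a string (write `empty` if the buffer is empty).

After op 1 (type): buf='qux' undo_depth=1 redo_depth=0
After op 2 (undo): buf='(empty)' undo_depth=0 redo_depth=1
After op 3 (type): buf='bar' undo_depth=1 redo_depth=0
After op 4 (undo): buf='(empty)' undo_depth=0 redo_depth=1
After op 5 (type): buf='abc' undo_depth=1 redo_depth=0
After op 6 (undo): buf='(empty)' undo_depth=0 redo_depth=1

Answer: empty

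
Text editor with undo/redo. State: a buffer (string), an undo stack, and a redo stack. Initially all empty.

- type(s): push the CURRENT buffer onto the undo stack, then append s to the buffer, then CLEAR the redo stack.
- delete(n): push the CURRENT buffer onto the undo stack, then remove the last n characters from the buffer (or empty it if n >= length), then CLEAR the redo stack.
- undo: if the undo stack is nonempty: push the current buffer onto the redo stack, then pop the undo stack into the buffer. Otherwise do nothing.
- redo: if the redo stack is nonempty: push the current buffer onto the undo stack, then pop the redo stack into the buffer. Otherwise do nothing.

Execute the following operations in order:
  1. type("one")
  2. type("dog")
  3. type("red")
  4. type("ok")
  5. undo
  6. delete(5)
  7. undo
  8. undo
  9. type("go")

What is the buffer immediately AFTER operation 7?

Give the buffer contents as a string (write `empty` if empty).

Answer: onedogred

Derivation:
After op 1 (type): buf='one' undo_depth=1 redo_depth=0
After op 2 (type): buf='onedog' undo_depth=2 redo_depth=0
After op 3 (type): buf='onedogred' undo_depth=3 redo_depth=0
After op 4 (type): buf='onedogredok' undo_depth=4 redo_depth=0
After op 5 (undo): buf='onedogred' undo_depth=3 redo_depth=1
After op 6 (delete): buf='oned' undo_depth=4 redo_depth=0
After op 7 (undo): buf='onedogred' undo_depth=3 redo_depth=1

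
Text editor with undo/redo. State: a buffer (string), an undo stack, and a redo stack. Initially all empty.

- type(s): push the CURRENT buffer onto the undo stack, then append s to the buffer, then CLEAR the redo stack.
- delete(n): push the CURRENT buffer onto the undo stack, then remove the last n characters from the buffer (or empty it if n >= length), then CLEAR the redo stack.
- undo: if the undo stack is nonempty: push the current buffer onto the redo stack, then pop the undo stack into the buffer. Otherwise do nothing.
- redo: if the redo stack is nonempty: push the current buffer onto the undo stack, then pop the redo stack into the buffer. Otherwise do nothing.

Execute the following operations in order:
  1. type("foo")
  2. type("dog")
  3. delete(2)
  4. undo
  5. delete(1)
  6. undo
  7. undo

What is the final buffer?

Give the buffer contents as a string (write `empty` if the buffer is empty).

After op 1 (type): buf='foo' undo_depth=1 redo_depth=0
After op 2 (type): buf='foodog' undo_depth=2 redo_depth=0
After op 3 (delete): buf='food' undo_depth=3 redo_depth=0
After op 4 (undo): buf='foodog' undo_depth=2 redo_depth=1
After op 5 (delete): buf='foodo' undo_depth=3 redo_depth=0
After op 6 (undo): buf='foodog' undo_depth=2 redo_depth=1
After op 7 (undo): buf='foo' undo_depth=1 redo_depth=2

Answer: foo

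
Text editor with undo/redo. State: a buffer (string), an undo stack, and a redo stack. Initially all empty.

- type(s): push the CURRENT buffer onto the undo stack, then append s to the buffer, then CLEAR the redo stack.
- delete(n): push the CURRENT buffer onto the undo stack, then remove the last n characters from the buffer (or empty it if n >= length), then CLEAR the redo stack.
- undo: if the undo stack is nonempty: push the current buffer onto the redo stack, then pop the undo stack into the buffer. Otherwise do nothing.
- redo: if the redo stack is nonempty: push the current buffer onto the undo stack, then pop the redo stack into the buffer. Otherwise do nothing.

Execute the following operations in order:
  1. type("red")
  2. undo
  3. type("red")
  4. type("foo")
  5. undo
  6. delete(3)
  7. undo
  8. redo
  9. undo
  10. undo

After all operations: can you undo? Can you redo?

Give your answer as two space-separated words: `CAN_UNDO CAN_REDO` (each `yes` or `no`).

After op 1 (type): buf='red' undo_depth=1 redo_depth=0
After op 2 (undo): buf='(empty)' undo_depth=0 redo_depth=1
After op 3 (type): buf='red' undo_depth=1 redo_depth=0
After op 4 (type): buf='redfoo' undo_depth=2 redo_depth=0
After op 5 (undo): buf='red' undo_depth=1 redo_depth=1
After op 6 (delete): buf='(empty)' undo_depth=2 redo_depth=0
After op 7 (undo): buf='red' undo_depth=1 redo_depth=1
After op 8 (redo): buf='(empty)' undo_depth=2 redo_depth=0
After op 9 (undo): buf='red' undo_depth=1 redo_depth=1
After op 10 (undo): buf='(empty)' undo_depth=0 redo_depth=2

Answer: no yes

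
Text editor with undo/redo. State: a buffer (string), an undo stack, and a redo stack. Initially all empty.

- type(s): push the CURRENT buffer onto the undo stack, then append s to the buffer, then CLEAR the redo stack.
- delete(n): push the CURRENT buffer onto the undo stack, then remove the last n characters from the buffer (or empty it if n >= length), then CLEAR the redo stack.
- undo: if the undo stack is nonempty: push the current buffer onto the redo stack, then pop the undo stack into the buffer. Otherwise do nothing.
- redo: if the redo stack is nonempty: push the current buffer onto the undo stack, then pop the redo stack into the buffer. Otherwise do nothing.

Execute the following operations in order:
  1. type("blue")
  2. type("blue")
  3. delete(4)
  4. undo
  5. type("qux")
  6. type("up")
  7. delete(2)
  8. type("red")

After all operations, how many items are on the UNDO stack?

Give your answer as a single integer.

Answer: 6

Derivation:
After op 1 (type): buf='blue' undo_depth=1 redo_depth=0
After op 2 (type): buf='blueblue' undo_depth=2 redo_depth=0
After op 3 (delete): buf='blue' undo_depth=3 redo_depth=0
After op 4 (undo): buf='blueblue' undo_depth=2 redo_depth=1
After op 5 (type): buf='bluebluequx' undo_depth=3 redo_depth=0
After op 6 (type): buf='bluebluequxup' undo_depth=4 redo_depth=0
After op 7 (delete): buf='bluebluequx' undo_depth=5 redo_depth=0
After op 8 (type): buf='bluebluequxred' undo_depth=6 redo_depth=0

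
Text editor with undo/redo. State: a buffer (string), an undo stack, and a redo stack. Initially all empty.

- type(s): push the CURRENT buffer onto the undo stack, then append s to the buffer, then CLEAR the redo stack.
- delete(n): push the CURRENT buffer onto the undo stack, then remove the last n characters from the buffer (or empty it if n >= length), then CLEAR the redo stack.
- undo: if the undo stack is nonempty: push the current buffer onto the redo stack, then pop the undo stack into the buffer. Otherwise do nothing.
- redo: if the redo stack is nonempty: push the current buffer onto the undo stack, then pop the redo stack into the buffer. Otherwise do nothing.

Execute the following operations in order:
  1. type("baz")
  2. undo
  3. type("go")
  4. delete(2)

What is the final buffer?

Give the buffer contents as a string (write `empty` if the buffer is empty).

After op 1 (type): buf='baz' undo_depth=1 redo_depth=0
After op 2 (undo): buf='(empty)' undo_depth=0 redo_depth=1
After op 3 (type): buf='go' undo_depth=1 redo_depth=0
After op 4 (delete): buf='(empty)' undo_depth=2 redo_depth=0

Answer: empty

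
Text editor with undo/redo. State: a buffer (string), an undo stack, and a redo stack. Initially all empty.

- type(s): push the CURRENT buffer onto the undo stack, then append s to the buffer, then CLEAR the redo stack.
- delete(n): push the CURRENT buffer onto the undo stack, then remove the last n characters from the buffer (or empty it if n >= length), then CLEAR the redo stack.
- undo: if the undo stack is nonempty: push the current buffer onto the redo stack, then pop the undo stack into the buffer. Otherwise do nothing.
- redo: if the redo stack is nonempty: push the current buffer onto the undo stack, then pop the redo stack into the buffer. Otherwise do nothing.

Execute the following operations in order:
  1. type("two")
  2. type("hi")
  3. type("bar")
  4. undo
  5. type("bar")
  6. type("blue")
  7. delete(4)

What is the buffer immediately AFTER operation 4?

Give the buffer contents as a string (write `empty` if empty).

After op 1 (type): buf='two' undo_depth=1 redo_depth=0
After op 2 (type): buf='twohi' undo_depth=2 redo_depth=0
After op 3 (type): buf='twohibar' undo_depth=3 redo_depth=0
After op 4 (undo): buf='twohi' undo_depth=2 redo_depth=1

Answer: twohi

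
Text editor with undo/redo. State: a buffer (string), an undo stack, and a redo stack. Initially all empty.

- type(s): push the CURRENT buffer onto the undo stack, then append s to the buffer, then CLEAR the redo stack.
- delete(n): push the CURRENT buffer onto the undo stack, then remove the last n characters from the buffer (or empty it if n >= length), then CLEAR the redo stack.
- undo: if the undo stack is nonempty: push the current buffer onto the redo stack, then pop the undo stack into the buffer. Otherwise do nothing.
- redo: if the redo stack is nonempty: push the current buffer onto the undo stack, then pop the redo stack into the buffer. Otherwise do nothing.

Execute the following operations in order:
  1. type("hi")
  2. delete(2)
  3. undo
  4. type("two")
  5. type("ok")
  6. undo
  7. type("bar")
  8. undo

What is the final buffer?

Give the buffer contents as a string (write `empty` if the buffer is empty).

Answer: hitwo

Derivation:
After op 1 (type): buf='hi' undo_depth=1 redo_depth=0
After op 2 (delete): buf='(empty)' undo_depth=2 redo_depth=0
After op 3 (undo): buf='hi' undo_depth=1 redo_depth=1
After op 4 (type): buf='hitwo' undo_depth=2 redo_depth=0
After op 5 (type): buf='hitwook' undo_depth=3 redo_depth=0
After op 6 (undo): buf='hitwo' undo_depth=2 redo_depth=1
After op 7 (type): buf='hitwobar' undo_depth=3 redo_depth=0
After op 8 (undo): buf='hitwo' undo_depth=2 redo_depth=1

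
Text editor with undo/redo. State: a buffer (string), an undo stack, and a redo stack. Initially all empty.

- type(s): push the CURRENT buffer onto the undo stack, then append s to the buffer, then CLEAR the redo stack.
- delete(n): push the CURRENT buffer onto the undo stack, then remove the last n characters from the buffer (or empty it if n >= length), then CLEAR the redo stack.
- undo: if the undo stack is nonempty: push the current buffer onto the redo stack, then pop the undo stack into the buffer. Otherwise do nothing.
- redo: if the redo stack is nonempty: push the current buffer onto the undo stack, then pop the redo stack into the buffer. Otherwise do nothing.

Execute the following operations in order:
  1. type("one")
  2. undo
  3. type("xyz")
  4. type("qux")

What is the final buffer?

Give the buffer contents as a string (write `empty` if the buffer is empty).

After op 1 (type): buf='one' undo_depth=1 redo_depth=0
After op 2 (undo): buf='(empty)' undo_depth=0 redo_depth=1
After op 3 (type): buf='xyz' undo_depth=1 redo_depth=0
After op 4 (type): buf='xyzqux' undo_depth=2 redo_depth=0

Answer: xyzqux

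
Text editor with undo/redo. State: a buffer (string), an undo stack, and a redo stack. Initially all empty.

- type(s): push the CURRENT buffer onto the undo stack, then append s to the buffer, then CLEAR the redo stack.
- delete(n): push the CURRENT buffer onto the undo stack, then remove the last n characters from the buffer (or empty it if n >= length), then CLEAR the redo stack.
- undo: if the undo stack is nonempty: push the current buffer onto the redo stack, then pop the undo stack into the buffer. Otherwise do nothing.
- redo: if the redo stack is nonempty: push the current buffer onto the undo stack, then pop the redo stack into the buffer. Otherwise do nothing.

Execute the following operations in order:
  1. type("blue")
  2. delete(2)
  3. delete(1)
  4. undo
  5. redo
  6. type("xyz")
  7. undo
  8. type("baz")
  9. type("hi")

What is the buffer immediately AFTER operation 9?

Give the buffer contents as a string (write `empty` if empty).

Answer: bbazhi

Derivation:
After op 1 (type): buf='blue' undo_depth=1 redo_depth=0
After op 2 (delete): buf='bl' undo_depth=2 redo_depth=0
After op 3 (delete): buf='b' undo_depth=3 redo_depth=0
After op 4 (undo): buf='bl' undo_depth=2 redo_depth=1
After op 5 (redo): buf='b' undo_depth=3 redo_depth=0
After op 6 (type): buf='bxyz' undo_depth=4 redo_depth=0
After op 7 (undo): buf='b' undo_depth=3 redo_depth=1
After op 8 (type): buf='bbaz' undo_depth=4 redo_depth=0
After op 9 (type): buf='bbazhi' undo_depth=5 redo_depth=0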